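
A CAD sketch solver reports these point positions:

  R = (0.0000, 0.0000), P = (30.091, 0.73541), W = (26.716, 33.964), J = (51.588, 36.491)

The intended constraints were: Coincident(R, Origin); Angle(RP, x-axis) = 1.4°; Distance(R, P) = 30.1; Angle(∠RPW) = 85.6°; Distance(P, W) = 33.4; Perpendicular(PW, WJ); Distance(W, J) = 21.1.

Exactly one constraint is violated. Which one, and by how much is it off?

Distance(W, J) = 21.1 — off by 3.90.

R = (0.00, 0.00) ✓; RP at 1.400° ✓; |RP| = 30.10 ✓; ∠RPW = 85.60° ✓; |PW| = 33.40 ✓; ∠(PW, WJ) = 90.00° ✓; |WJ| = 25.00 ✗.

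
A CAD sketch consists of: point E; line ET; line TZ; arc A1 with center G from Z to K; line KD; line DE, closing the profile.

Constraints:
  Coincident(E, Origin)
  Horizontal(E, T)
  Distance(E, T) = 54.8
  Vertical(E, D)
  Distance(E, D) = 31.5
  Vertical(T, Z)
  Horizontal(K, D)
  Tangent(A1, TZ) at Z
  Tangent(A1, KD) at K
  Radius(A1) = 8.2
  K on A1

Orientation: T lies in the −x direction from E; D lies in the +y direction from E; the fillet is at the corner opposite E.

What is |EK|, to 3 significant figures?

56.2

The virtual corner opposite E is at (-54.8, 31.5). A1 meets TZ tangentially, so GZ is at right angles to TZ and since A1 is tangent to KD there, GK ⟂ KD, with radius 8.2, so the center G sits 8.2 in from both sides at G = (-46.6, 23.3). That places the tangent points at Z = (-54.8, 23.3) on TZ and K = (-46.6, 31.5) on KD. Then |EK| = |K − E| = 56.2.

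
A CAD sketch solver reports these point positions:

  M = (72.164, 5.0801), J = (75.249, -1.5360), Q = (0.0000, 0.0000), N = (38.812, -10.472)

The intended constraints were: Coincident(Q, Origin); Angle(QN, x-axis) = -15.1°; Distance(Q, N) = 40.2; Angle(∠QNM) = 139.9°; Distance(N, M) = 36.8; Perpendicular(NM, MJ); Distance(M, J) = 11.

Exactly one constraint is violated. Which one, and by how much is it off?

Distance(M, J) = 11 — off by 3.70.

Q = (0.00, 0.00) ✓; QN at -15.10° ✓; |QN| = 40.20 ✓; ∠QNM = 139.9° ✓; |NM| = 36.80 ✓; ∠(NM, MJ) = 90.00° ✓; |MJ| = 7.300 ✗.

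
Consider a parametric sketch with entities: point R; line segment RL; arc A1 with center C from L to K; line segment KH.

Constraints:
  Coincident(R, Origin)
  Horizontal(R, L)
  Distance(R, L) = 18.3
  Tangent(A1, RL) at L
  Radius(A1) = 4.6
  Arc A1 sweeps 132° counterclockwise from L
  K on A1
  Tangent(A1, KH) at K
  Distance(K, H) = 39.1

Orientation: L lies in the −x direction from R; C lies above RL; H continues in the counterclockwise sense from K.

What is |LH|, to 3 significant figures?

43.2

R is at the origin; R and L share the same y with |RL| = 18.3 and L on the −x side, so L = (-18.3, 0.00). Tangency of A1 to RL means the radius CL is perpendicular to RL, so C = L + (0, 4.6) = (-18.3, 4.60). On A1, L sits at bearing -90° from C; a 132° counterclockwise sweep puts K at bearing 42°, so K = C + 4.6·(cos 42°, sin 42°) = (-14.9, 7.68). Tangency of A1 to KH means the radius CK is perpendicular to KH, so KH runs along (−sin 42°, cos 42°); with |KH| = 39.1, H = (-41.0, 36.7). Then |LH| = |H − L| = 43.2.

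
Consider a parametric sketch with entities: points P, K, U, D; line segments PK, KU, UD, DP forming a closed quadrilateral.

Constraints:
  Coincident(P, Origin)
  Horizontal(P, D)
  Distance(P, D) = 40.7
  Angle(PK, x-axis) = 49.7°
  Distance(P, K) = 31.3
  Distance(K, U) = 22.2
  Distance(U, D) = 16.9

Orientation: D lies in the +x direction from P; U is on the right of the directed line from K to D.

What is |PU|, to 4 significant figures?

24.00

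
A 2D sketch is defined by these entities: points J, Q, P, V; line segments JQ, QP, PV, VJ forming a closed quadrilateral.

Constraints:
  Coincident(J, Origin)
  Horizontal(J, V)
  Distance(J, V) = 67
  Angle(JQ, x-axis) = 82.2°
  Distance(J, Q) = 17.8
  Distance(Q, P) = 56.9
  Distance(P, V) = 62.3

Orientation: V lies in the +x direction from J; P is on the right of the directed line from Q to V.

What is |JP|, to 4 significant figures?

41.07

Checks: |QP| = 56.90 ✓; |PV| = 62.30 ✓.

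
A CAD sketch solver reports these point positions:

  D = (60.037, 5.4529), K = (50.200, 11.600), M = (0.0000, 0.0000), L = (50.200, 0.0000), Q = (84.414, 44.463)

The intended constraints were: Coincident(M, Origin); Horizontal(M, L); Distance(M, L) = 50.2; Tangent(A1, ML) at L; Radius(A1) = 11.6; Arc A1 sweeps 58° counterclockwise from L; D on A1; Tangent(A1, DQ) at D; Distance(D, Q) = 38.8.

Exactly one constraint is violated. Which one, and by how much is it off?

Distance(D, Q) = 38.8 — off by 7.20.

M = (0.00, 0.00) ✓; M.y = 0.00, L.y = 0.00 ✓; |ML| = 50.20 ✓; ∠(KL, LM) = 90.00° ✓; |KL| = 11.60 ✓; bearing(K→D) − bearing(K→L) = 58.00° ✓; |KD| = 11.60 ✓; ∠(KD, DQ) = 90.00° ✓; |DQ| = 46.00 ✗.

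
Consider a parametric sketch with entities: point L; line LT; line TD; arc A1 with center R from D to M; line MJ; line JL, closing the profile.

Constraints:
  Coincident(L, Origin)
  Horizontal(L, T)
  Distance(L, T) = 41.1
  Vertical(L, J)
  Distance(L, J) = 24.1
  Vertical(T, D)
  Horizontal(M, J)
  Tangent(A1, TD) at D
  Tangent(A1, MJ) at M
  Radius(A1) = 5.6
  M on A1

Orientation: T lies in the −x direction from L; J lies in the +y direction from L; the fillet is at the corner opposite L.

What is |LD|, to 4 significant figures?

45.07

L is at the origin; L and T share the same y with |LT| = 41.1 and T on the −x side, so T = (-41.10, 0.000). L and J share the same x with |LJ| = 24.1 and J on the +y side, so J = (0.000, 24.10). The virtual corner opposite L is at (-41.10, 24.10). Tangency of A1 to TD means the radius RD is perpendicular to TD and the tangent condition forces RM to be normal to MJ, with radius 5.6, so the center R sits 5.6 in from both sides at R = (-35.50, 18.50). That places the tangent points at D = (-41.10, 18.50) on TD and M = (-35.50, 24.10) on MJ. Then |LD| = |D − L| = 45.07.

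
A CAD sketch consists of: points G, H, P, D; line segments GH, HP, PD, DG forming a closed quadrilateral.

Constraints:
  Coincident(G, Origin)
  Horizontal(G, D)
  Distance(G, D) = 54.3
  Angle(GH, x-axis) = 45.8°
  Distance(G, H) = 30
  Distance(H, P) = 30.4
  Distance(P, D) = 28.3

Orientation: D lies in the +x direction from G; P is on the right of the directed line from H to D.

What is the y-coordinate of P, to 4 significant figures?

-8.231

Checks: |HP| = 30.40 ✓; |PD| = 28.30 ✓.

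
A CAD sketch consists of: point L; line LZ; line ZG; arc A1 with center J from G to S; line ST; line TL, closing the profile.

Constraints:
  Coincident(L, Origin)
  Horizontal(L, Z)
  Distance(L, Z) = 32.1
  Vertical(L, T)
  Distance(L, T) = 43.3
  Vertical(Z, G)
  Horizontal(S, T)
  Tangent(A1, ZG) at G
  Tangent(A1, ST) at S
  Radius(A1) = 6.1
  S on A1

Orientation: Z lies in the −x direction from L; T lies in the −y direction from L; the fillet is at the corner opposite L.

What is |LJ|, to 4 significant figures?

45.39

LT is vertical with |LT| = 43.3 and T on the −y side, so T = (0.000, -43.30). The virtual corner opposite L is at (-32.10, -43.30). Since A1 is tangent to ZG there, JG ⟂ ZG and the tangent condition forces JS to be normal to ST, with radius 6.1, so the center J sits 6.1 in from both sides at J = (-26.00, -37.20). Then |LJ| = |J − L| = 45.39.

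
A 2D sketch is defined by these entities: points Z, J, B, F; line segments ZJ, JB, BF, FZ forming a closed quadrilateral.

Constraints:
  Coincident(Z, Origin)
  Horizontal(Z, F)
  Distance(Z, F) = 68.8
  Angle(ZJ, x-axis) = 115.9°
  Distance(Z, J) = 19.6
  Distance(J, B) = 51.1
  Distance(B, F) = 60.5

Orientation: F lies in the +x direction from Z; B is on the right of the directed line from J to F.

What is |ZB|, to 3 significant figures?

31.5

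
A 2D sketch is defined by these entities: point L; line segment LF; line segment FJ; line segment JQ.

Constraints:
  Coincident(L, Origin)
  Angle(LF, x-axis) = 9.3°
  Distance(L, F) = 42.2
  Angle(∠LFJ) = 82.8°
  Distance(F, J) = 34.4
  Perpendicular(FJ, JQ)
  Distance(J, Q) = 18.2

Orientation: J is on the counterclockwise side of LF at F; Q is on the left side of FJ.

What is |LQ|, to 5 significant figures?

37.518

L is at the origin; LF runs at 9.3° with length 42.2, so F = 42.2·(cos 9.3°, sin 9.3°) = (41.645, 6.8197). ∠LFJ = 82.8°, so FJ runs at 9.3° + (180° − 82.8°) = 106.50° from the x-axis; with |FJ| = 34.4, J = F + 34.4·(cos 106.50°, sin 106.50°) = (31.875, 39.803). FJ ⟂ JQ; with |JQ| = 18.2 on the left of FJ, Q = J + 18.2·(-0.95882, -0.28402) = (14.425, 34.634). Then |LQ| = |Q − L| = 37.518.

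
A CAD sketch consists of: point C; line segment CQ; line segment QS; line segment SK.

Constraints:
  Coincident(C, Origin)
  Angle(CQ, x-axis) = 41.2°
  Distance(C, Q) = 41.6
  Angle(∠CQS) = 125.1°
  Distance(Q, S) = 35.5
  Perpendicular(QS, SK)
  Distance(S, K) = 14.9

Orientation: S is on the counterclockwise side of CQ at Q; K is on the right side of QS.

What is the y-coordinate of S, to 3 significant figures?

62.7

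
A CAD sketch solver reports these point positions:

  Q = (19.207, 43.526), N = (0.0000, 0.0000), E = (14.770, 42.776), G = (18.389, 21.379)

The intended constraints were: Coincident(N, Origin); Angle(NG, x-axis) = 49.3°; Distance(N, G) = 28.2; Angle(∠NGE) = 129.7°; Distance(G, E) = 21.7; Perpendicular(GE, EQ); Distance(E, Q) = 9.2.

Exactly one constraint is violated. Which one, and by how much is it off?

Distance(E, Q) = 9.2 — off by 4.70.

N = (0.00, 0.00) ✓; NG at 49.30° ✓; |NG| = 28.20 ✓; ∠NGE = 129.7° ✓; |GE| = 21.70 ✓; ∠(GE, EQ) = 90.01° ✓; |EQ| = 4.500 ✗.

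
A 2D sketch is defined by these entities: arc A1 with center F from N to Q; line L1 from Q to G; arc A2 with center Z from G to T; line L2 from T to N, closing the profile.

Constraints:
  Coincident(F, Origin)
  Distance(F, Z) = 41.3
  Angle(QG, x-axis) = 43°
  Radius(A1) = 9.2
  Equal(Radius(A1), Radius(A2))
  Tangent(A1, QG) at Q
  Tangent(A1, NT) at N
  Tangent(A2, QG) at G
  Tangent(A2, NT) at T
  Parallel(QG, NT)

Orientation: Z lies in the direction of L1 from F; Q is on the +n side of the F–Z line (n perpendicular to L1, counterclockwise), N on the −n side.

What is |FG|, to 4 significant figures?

42.31

Tangency of A1 to both parallel lines with radius 9.2 puts Q and N at F ± 9.2·n: Q = (-6.274, 6.728), N = (6.274, -6.728). Equal radii place G and T the same way about Z: G = Z + 9.2·n = (23.93, 34.89), T = Z − 9.2·n = (36.48, 21.44). Then |FG| = |G − F| = 42.31.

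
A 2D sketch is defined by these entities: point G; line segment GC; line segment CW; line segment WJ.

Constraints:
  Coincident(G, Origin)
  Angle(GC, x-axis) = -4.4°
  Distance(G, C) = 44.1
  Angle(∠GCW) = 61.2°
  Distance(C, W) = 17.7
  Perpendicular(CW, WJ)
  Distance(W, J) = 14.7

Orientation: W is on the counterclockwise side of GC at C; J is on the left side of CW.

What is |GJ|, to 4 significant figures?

24.21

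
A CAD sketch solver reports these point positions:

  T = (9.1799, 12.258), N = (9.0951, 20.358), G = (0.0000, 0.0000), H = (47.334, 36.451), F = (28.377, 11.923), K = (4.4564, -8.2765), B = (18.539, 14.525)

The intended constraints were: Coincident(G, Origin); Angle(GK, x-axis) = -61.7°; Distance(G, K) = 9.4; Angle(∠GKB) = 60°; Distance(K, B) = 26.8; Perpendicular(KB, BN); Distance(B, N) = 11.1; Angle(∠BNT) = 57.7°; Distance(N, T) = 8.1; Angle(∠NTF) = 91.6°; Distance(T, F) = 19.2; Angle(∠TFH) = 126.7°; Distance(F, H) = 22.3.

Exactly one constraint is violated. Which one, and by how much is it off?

Distance(F, H) = 22.3 — off by 8.70.

G = (0.00, 0.00) ✓; GK at -61.70° ✓; |GK| = 9.400 ✓; ∠GKB = 60.00° ✓; |KB| = 26.80 ✓; ∠(KB, BN) = 90.00° ✓; |BN| = 11.10 ✓; ∠BNT = 57.70° ✓; |NT| = 8.100 ✓; ∠NTF = 91.60° ✓; |TF| = 19.20 ✓; ∠TFH = 126.7° ✓; |FH| = 31.00 ✗.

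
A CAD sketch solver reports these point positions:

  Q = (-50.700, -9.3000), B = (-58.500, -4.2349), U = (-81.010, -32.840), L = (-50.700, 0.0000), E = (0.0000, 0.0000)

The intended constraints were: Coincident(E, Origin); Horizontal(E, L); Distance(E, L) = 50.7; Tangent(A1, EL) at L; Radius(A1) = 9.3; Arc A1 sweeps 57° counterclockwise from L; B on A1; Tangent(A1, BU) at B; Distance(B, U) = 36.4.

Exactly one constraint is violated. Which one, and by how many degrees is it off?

Tangent(A1, BU) at B — off by 5.20°.

E = (0.00, 0.00) ✓; E.y = 0.00, L.y = 0.00 ✓; |EL| = 50.70 ✓; ∠(QL, LE) = 90.00° ✓; |QL| = 9.300 ✓; bearing(Q→B) − bearing(Q→L) = 57.00° ✓; |QB| = 9.300 ✓; ∠(QB, BU) = 95.20° ✗; |BU| = 36.40 ✓.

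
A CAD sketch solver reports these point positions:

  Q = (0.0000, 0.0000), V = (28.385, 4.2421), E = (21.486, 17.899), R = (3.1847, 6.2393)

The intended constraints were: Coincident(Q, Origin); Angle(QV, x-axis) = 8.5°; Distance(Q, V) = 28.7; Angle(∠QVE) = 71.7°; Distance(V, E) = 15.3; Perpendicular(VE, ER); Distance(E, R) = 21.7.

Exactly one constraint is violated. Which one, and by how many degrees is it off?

Perpendicular(VE, ER) — off by 5.70°.

Q = (0.00, 0.00) ✓; QV at 8.500° ✓; |QV| = 28.70 ✓; ∠QVE = 71.70° ✓; |VE| = 15.30 ✓; ∠(VE, ER) = 95.70° ✗; |ER| = 21.70 ✓.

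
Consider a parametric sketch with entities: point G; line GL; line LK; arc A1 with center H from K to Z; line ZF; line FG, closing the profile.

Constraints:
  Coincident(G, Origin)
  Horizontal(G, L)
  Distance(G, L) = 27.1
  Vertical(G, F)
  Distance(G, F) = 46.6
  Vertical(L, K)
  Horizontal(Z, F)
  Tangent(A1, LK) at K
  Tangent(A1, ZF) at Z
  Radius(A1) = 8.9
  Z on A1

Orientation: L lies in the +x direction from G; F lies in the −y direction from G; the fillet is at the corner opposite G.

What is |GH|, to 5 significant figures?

41.863

G is at the origin; GL is horizontal with |GL| = 27.1 and L on the +x side, so L = (27.100, 0.0000). G and F share the same x with |GF| = 46.6 and F on the −y side, so F = (0.0000, -46.600). The virtual corner opposite G is at (27.100, -46.600). The tangent condition forces HK to be normal to LK and tangency of A1 to ZF means the radius HZ is perpendicular to ZF, with radius 8.9, so the center H sits 8.9 in from both sides at H = (18.200, -37.700). Then |GH| = |H − G| = 41.863.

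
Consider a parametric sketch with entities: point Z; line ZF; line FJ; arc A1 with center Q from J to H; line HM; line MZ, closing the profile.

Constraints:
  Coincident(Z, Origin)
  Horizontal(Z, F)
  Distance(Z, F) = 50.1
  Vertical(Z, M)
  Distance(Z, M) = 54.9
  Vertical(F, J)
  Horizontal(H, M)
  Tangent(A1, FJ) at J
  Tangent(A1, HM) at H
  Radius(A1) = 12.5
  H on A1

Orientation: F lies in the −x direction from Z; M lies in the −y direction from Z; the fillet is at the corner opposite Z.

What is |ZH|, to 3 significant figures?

66.5

Z is at the origin; Z and F share the same y with |ZF| = 50.1 and F on the −x side, so F = (-50.1, 0.00). ZM is vertical with |ZM| = 54.9 and M on the −y side, so M = (0.00, -54.9). The virtual corner opposite Z is at (-50.1, -54.9). The tangent condition forces QJ to be normal to FJ and the tangent condition forces QH to be normal to HM, with radius 12.5, so the center Q sits 12.5 in from both sides at Q = (-37.6, -42.4). That places the tangent points at J = (-50.1, -42.4) on FJ and H = (-37.6, -54.9) on HM. Then |ZH| = |H − Z| = 66.5.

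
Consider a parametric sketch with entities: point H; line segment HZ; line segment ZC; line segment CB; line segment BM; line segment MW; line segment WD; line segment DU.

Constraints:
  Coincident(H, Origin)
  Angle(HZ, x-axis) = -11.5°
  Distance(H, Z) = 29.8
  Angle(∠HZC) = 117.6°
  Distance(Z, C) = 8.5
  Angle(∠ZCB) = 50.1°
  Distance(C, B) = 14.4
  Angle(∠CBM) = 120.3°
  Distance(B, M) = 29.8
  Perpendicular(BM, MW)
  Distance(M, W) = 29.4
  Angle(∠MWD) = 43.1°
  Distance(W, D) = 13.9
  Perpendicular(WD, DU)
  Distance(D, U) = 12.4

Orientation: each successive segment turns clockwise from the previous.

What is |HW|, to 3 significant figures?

50.6

∠CBM = 120.3° gives BM at 96.5° from the x-axis; with |BM| = 29.8, M = (15.0, 21.3). BM ⟂ MW, so MW runs at 6.50°; with |MW| = 29.4, W = (44.2, 24.6). Then |HW| = |W − H| = 50.6.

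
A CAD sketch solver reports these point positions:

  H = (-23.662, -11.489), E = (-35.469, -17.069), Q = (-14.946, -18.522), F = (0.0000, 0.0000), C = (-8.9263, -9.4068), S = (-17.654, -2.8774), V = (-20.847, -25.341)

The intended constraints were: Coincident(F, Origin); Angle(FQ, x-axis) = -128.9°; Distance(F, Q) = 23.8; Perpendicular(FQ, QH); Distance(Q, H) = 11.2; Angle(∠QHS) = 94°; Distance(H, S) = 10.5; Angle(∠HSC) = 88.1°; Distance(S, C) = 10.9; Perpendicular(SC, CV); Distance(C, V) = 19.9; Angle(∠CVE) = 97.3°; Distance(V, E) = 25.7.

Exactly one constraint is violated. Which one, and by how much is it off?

Distance(V, E) = 25.7 — off by 8.90.

F = (0.00, 0.00) ✓; FQ at -128.9° ✓; |FQ| = 23.80 ✓; ∠(FQ, QH) = 90.00° ✓; |QH| = 11.20 ✓; ∠QHS = 94.00° ✓; |HS| = 10.50 ✓; ∠HSC = 88.10° ✓; |SC| = 10.90 ✓; ∠(SC, CV) = 90.00° ✓; |CV| = 19.90 ✓; ∠CVE = 97.30° ✓; |VE| = 16.80 ✗.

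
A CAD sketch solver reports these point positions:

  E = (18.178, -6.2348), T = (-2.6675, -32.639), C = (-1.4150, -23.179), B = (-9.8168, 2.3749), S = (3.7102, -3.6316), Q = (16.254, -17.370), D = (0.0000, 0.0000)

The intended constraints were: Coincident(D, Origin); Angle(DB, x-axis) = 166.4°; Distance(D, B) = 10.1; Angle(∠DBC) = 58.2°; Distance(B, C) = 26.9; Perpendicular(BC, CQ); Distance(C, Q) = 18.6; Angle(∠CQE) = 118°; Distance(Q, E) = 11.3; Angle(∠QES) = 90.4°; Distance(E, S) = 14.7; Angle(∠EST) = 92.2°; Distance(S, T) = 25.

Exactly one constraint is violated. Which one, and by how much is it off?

Distance(S, T) = 25 — off by 4.70.

D = (0.00, 0.00) ✓; DB at 166.4° ✓; |DB| = 10.10 ✓; ∠DBC = 58.20° ✓; |BC| = 26.90 ✓; ∠(BC, CQ) = 90.00° ✓; |CQ| = 18.60 ✓; ∠CQE = 118.0° ✓; |QE| = 11.30 ✓; ∠QES = 90.40° ✓; |ES| = 14.70 ✓; ∠EST = 92.20° ✓; |ST| = 29.70 ✗.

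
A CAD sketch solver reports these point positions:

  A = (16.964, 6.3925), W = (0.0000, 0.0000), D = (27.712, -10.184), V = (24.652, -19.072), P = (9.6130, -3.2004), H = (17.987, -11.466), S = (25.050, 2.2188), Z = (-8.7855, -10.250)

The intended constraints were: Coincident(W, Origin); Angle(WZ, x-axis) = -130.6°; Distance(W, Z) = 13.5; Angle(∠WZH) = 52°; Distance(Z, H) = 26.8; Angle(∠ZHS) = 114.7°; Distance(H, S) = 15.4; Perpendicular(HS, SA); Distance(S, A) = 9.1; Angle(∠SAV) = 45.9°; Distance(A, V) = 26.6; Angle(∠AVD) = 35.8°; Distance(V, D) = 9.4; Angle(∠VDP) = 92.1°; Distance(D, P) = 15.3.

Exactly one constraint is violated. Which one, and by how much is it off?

Distance(D, P) = 15.3 — off by 4.10.

W = (0.00, 0.00) ✓; WZ at -130.6° ✓; |WZ| = 13.50 ✓; ∠WZH = 52.00° ✓; |ZH| = 26.80 ✓; ∠ZHS = 114.7° ✓; |HS| = 15.40 ✓; ∠(HS, SA) = 90.00° ✓; |SA| = 9.100 ✓; ∠SAV = 45.90° ✓; |AV| = 26.60 ✓; ∠AVD = 35.80° ✓; |VD| = 9.400 ✓; ∠VDP = 92.10° ✓; |DP| = 19.40 ✗.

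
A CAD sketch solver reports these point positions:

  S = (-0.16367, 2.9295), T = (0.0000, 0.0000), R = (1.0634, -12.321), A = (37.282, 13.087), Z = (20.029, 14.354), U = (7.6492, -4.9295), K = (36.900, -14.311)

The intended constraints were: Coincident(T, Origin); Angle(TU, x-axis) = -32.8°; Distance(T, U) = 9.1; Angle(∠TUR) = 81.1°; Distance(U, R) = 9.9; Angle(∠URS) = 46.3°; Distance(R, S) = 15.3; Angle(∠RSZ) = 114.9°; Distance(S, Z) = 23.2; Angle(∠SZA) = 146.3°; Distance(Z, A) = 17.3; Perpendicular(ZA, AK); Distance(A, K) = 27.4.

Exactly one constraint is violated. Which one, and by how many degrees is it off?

Perpendicular(ZA, AK) — off by 3.40°.

T = (0.00, 0.00) ✓; TU at -32.80° ✓; |TU| = 9.100 ✓; ∠TUR = 81.10° ✓; |UR| = 9.900 ✓; ∠URS = 46.30° ✓; |RS| = 15.30 ✓; ∠RSZ = 114.9° ✓; |SZ| = 23.20 ✓; ∠SZA = 146.3° ✓; |ZA| = 17.30 ✓; ∠(ZA, AK) = 86.60° ✗; |AK| = 27.40 ✓.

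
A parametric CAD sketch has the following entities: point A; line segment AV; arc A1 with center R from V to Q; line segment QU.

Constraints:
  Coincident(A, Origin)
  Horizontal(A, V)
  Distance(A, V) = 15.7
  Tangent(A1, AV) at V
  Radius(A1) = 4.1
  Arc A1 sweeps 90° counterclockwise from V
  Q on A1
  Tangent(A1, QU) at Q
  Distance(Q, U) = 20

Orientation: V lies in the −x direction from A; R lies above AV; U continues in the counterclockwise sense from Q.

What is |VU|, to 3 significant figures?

24.4

A is at the origin; AV is horizontal with |AV| = 15.7 and V on the −x side, so V = (-15.7, 0.00). Tangency of A1 to AV means the radius RV is perpendicular to AV, so R = V + (0, 4.1) = (-15.7, 4.10). On A1, V sits at bearing -90° from R; a 90° counterclockwise sweep puts Q at bearing 0°, so Q = R + 4.1·(cos 0°, sin 0°) = (-11.6, 4.10). Since A1 is tangent to QU there, RQ ⟂ QU, so QU runs along (−sin 0°, cos 0°); with |QU| = 20.0, U = (-11.6, 24.1). Then |VU| = |U − V| = 24.4.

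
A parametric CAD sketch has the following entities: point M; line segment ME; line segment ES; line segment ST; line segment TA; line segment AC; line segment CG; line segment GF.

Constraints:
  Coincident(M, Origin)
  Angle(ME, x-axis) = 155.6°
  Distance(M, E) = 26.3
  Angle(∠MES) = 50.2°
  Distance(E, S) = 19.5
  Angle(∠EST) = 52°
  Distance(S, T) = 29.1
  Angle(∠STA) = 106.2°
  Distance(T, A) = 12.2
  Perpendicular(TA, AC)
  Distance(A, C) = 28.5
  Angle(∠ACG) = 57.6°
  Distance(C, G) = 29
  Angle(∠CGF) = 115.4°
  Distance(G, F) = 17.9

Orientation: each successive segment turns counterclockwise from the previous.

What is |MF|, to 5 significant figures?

13.351

M is at the origin; ME runs at 155.6° with length 26.3, so E = (-23.951, 10.865). ∠MES = 50.2° gives ES at -74.600° from the x-axis; with |ES| = 19.5, S = (-18.773, -7.9352). ∠EST = 52.0° gives ST at 53.400° from the x-axis; with |ST| = 29.1, T = (-1.4225, 15.427). ∠STA = 106.2° gives TA at 127.20° from the x-axis; with |TA| = 12.2, A = (-8.7986, 25.144). The perpendicularity gives AC at right angles to TA, so AC runs at -142.80°; with |AC| = 28.5, C = (-31.500, 7.9134). ∠ACG = 57.6° gives CG at -20.400° from the x-axis; with |CG| = 29.0, G = (-4.3185, -2.1952). ∠CGF = 115.4° gives GF at 44.200° from the x-axis; with |GF| = 17.9, F = (8.5142, 10.284). Then |MF| = |F − M| = 13.351.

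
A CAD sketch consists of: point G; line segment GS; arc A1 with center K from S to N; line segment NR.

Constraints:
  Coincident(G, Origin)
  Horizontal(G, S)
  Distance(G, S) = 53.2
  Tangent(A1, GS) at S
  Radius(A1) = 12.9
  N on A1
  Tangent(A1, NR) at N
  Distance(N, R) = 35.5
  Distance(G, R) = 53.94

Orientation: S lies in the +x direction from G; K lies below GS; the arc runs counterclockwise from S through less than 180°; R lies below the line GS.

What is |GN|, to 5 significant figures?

41.847

G is at the origin; G and S share the same y with |GS| = 53.2 and S on the +x side, so S = (53.200, 0.0000). Tangency of A1 to GS means the radius KS is perpendicular to GS, so K = S + (0, -12.9) = (53.200, -12.900). Since KN ⟂ NR (tangency), |KR| = √(12.9² + 35.5²) = 37.771 regardless of where N sits on A1. So R lies on both circle(G, 53.94) and circle(K, 37.771); the below-GS intersection is R = (31.480, -43.801). N is the foot of the tangent from R: N = (40.747, -9.5323).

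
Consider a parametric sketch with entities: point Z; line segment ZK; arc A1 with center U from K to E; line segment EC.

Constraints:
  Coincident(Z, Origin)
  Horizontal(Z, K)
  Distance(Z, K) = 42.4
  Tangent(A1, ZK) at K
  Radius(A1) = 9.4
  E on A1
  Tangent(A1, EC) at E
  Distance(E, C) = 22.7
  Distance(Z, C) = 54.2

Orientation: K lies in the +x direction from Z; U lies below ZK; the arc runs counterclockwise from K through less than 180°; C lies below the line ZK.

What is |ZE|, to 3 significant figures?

36.1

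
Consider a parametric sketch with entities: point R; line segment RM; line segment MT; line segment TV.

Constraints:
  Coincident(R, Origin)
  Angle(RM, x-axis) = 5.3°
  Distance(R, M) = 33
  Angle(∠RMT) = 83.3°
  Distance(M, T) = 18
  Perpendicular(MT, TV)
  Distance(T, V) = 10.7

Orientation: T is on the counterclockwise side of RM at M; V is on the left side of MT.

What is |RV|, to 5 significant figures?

26.220

R is at the origin; RM runs at 5.3° with length 33.0, so M = 33.0·(cos 5.3°, sin 5.3°) = (32.859, 3.0482). ∠RMT = 83.3°, so MT runs at 5.3° + (180° − 83.3°) = 102.00° from the x-axis; with |MT| = 18.0, T = M + 18.0·(cos 102.00°, sin 102.00°) = (29.117, 20.655). MT ⟂ TV; with |TV| = 10.7 on the left of MT, V = T + 10.7·(-0.97815, -0.20791) = (18.650, 18.430). Then |RV| = |V − R| = 26.220.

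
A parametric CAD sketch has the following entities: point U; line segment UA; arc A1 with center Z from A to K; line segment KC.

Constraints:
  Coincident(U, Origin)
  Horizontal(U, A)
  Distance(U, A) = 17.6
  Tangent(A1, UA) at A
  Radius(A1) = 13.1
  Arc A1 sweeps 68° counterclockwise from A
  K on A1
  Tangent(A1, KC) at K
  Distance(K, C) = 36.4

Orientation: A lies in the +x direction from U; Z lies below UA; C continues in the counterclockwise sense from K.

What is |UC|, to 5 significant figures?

42.733

On A1, A sits at bearing 90° from Z; a 68° counterclockwise sweep puts K at bearing 158°, so K = Z + 13.1·(cos 158°, sin 158°) = (5.4539, -8.1927). A1 meets KC tangentially, so ZK is at right angles to KC, so KC runs along (−sin 158°, cos 158°); with |KC| = 36.4, C = (-8.1818, -41.942). Then |UC| = |C − U| = 42.733.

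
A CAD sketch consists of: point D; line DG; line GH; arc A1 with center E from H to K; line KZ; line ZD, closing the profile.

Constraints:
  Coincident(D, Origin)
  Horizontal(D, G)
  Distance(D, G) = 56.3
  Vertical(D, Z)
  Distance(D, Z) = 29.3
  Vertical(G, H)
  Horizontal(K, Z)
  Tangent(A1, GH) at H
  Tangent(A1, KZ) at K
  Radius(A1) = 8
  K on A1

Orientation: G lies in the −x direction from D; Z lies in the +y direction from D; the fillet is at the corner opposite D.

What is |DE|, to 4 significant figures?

52.79

D is at the origin; D and G share the same y with |DG| = 56.3 and G on the −x side, so G = (-56.30, 0.000). DZ is vertical with |DZ| = 29.3 and Z on the +y side, so Z = (0.000, 29.30). The virtual corner opposite D is at (-56.30, 29.30). The tangent condition forces EH to be normal to GH and since A1 is tangent to KZ there, EK ⟂ KZ, with radius 8.0, so the center E sits 8.0 in from both sides at E = (-48.30, 21.30). Then |DE| = |E − D| = 52.79.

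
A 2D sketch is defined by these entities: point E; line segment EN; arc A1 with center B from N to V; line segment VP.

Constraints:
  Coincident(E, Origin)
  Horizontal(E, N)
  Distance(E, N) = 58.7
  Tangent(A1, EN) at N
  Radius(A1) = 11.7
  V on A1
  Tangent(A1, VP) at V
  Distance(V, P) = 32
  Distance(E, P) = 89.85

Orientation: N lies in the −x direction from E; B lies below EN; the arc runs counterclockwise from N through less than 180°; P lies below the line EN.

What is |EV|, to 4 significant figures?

69.80

Checks: |BV| = 11.70 ✓; ∠(BV, VP) = 90.00° ✓; |VP| = 32.00 ✓; |EP| = 89.85 ✓.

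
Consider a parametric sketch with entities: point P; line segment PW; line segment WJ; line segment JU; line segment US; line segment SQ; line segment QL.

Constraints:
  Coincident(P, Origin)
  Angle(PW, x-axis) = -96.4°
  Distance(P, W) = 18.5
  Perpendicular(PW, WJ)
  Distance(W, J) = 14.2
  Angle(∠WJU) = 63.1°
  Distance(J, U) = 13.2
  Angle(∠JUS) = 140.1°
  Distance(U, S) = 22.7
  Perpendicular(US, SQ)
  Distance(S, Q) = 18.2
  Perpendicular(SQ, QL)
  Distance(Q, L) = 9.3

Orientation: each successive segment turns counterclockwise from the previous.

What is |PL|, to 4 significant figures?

21.38

P is at the origin; PW runs at -96.4° with length 18.5, so W = (-2.062, -18.38). The perpendicularity gives WJ at right angles to PW, so WJ runs at -6.400°; with |WJ| = 14.2, J = (12.05, -19.97). ∠WJU = 63.1° gives JU at 110.5° from the x-axis; with |JU| = 13.2, U = (7.427, -7.603). ∠JUS = 140.1° gives US at 150.4° from the x-axis; with |US| = 22.7, S = (-12.31, 3.609). US ⟂ SQ, so SQ runs at -119.6°; with |SQ| = 18.2, Q = (-21.30, -12.22). SQ ⟂ QL, so QL runs at -29.60°; with |QL| = 9.3, L = (-13.21, -16.81). Then |PL| = |L − P| = 21.38.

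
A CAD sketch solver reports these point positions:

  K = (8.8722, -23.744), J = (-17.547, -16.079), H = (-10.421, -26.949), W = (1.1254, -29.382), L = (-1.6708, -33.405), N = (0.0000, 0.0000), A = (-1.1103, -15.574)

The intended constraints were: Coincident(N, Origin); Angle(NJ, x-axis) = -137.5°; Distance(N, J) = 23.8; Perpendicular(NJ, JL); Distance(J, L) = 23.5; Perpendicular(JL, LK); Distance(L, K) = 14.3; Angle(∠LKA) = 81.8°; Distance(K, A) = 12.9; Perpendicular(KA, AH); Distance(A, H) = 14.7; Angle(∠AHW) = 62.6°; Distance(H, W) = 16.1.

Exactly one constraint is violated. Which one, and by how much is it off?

Distance(H, W) = 16.1 — off by 4.30.

N = (0.00, 0.00) ✓; NJ at -137.5° ✓; |NJ| = 23.80 ✓; ∠(NJ, JL) = 90.00° ✓; |JL| = 23.50 ✓; ∠(JL, LK) = 90.00° ✓; |LK| = 14.30 ✓; ∠LKA = 81.80° ✓; |KA| = 12.90 ✓; ∠(KA, AH) = 90.00° ✓; |AH| = 14.70 ✓; ∠AHW = 62.60° ✓; |HW| = 11.80 ✗.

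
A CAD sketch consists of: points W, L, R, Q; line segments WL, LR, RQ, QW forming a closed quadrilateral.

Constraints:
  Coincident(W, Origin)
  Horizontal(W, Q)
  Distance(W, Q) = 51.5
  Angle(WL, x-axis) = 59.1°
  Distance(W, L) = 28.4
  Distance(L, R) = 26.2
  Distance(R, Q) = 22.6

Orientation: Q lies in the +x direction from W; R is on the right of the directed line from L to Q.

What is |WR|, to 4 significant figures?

29.15

W is at the origin; W and Q share the same y with |WQ| = 51.5 and Q in +x, so Q = (51.5, 0). WL runs at 59.1° with |WL| = 28.4, so L = (14.58, 24.37). R is determined by |LR| = 26.2 and |RQ| = 22.6 together: it lies at the intersection of circle(L, 26.2) and circle(Q, 22.6). With |LQ| = 44.23, the foot of the radical line on LQ is 24.10 from L and the perpendicular offset is √(26.2² − 24.10²) = 10.27. Taking the right-of-LQ solution: R = (29.04, 2.518).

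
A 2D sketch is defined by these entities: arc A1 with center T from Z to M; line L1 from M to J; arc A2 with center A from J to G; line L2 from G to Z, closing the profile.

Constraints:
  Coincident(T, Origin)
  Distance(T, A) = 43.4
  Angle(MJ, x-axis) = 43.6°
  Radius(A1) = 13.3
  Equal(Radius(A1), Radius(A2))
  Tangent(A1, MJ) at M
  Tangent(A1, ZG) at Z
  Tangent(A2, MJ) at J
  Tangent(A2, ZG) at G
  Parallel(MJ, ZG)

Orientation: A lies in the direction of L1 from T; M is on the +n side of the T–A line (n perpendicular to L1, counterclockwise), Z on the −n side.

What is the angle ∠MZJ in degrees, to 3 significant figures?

58.5°

The slot axis is L1's direction at 43.6°, so u = (cos 43.6°, sin 43.6°) = (0.724, 0.690) and n = (−sin 43.6°, cos 43.6°) = (-0.690, 0.724). T is at the origin and A lies 43.4 along u from T, so A = 43.4·u = (31.4, 29.9). Tangency of A1 to both parallel lines with radius 13.3 puts M and Z at T ± 13.3·n: M = (-9.17, 9.63), Z = (9.17, -9.63). Equal radii place J and G the same way about A: J = A + 13.3·n = (22.3, 39.6), G = A − 13.3·n = (40.6, 20.3). Then cos ∠MZJ = ZM·ZJ / (|ZM||ZJ|), giving 58.5°.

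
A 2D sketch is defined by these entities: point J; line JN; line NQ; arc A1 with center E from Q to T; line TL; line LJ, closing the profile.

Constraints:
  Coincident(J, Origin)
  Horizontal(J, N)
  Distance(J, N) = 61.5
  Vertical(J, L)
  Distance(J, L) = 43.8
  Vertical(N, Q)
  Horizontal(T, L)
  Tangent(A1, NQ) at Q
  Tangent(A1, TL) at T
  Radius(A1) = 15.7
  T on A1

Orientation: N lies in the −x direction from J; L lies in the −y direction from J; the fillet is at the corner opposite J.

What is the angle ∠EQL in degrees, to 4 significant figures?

14.32°

The virtual corner opposite J is at (-61.50, -43.80). Tangency of A1 to NQ means the radius EQ is perpendicular to NQ and the tangent condition forces ET to be normal to TL, with radius 15.7, so the center E sits 15.7 in from both sides at E = (-45.80, -28.10). That places the tangent points at Q = (-61.50, -28.10) on NQ and T = (-45.80, -43.80) on TL. Then cos ∠EQL = QE·QL / (|QE||QL|), giving 14.32°.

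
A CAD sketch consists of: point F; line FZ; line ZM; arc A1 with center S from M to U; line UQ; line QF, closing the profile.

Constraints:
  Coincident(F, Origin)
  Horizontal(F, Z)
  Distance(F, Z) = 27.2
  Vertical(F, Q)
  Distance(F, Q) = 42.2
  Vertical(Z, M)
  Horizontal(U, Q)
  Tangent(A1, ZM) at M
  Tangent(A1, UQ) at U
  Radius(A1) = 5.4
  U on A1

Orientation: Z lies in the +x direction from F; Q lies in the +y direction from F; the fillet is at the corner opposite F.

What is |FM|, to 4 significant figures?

45.76

F is at the origin; FZ is horizontal with |FZ| = 27.2 and Z on the +x side, so Z = (27.20, 0.000). FQ is vertical with |FQ| = 42.2 and Q on the +y side, so Q = (0.000, 42.20). The virtual corner opposite F is at (27.20, 42.20). Since A1 is tangent to ZM there, SM ⟂ ZM and tangency of A1 to UQ means the radius SU is perpendicular to UQ, with radius 5.4, so the center S sits 5.4 in from both sides at S = (21.80, 36.80). That places the tangent points at M = (27.20, 36.80) on ZM and U = (21.80, 42.20) on UQ. Then |FM| = |M − F| = 45.76.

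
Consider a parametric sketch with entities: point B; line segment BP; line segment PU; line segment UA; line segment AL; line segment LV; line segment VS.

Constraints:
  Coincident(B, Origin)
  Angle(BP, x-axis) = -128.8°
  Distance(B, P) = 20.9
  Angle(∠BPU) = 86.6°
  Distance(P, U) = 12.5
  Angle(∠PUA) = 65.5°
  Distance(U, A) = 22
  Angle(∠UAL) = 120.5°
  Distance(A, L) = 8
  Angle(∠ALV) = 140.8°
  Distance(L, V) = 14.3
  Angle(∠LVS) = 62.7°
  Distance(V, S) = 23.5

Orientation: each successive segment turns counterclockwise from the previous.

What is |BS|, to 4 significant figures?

19.59

B is at the origin; BP runs at -128.8° with length 20.9, so P = (-13.10, -16.29). ∠BPU = 86.6° gives PU at -35.40° from the x-axis; with |PU| = 12.5, U = (-2.907, -23.53). ∠PUA = 65.5° gives UA at 79.10° from the x-axis; with |UA| = 22.0, A = (1.253, -1.926). ∠UAL = 120.5° gives AL at 138.6° from the x-axis; with |AL| = 8.0, L = (-4.748, 3.364). ∠ALV = 140.8° gives LV at 177.8° from the x-axis; with |LV| = 14.3, V = (-19.04, 3.913). ∠LVS = 62.7° gives VS at -64.90° from the x-axis; with |VS| = 23.5, S = (-9.068, -17.37). Then |BS| = |S − B| = 19.59.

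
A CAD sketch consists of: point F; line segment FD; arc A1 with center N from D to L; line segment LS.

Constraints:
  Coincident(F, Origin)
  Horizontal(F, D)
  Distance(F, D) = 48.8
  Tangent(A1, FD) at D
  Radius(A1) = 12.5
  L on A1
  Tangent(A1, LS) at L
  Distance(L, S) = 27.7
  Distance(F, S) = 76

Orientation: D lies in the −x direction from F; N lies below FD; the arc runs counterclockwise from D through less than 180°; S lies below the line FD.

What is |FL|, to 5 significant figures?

61.943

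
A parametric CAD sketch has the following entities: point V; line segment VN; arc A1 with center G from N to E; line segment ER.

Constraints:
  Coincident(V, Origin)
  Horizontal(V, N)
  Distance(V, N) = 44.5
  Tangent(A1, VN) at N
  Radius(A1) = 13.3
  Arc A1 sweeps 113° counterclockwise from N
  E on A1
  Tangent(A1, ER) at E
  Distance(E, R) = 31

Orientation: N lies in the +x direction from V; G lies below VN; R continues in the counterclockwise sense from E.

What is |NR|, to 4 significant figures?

47.03

On A1, N sits at bearing 90° from G; a 113° counterclockwise sweep puts E at bearing 203°, so E = G + 13.3·(cos 203°, sin 203°) = (32.26, -18.50). Tangency of A1 to ER means the radius GE is perpendicular to ER, so ER runs along (−sin 203°, cos 203°); with |ER| = 31.0, R = (44.37, -47.03). Then |NR| = |R − N| = 47.03.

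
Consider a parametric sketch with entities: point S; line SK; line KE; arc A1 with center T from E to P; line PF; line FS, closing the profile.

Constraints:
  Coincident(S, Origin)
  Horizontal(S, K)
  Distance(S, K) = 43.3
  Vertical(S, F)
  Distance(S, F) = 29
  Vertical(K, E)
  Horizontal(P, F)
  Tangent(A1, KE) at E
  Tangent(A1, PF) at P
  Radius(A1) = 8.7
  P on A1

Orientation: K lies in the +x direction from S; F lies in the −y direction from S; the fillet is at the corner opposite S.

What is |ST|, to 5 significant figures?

40.115

SF is vertical with |SF| = 29.0 and F on the −y side, so F = (0.0000, -29.000). The virtual corner opposite S is at (43.300, -29.000). The tangent condition forces TE to be normal to KE and tangency of A1 to PF means the radius TP is perpendicular to PF, with radius 8.7, so the center T sits 8.7 in from both sides at T = (34.600, -20.300). Then |ST| = |T − S| = 40.115.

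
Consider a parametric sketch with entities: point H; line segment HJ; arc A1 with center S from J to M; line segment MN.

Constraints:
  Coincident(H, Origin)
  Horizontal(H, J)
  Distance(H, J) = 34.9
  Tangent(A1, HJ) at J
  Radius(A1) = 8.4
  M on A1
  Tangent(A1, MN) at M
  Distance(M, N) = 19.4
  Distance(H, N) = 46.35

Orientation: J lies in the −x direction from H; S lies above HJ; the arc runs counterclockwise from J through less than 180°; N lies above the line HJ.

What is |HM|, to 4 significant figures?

29.86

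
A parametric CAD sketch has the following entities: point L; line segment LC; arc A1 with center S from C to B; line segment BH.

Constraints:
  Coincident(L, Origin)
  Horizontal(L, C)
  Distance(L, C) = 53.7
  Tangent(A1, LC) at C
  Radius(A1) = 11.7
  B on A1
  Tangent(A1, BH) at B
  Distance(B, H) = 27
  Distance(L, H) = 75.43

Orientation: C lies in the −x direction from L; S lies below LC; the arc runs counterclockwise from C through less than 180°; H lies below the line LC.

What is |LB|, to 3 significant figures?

66.5

Checks: L.y = 0.00, C.y = 0.00 ✓; |SB| = 11.70 ✓; ∠(SB, BH) = 90.00° ✓; |BH| = 27.00 ✓; |LH| = 75.43 ✓.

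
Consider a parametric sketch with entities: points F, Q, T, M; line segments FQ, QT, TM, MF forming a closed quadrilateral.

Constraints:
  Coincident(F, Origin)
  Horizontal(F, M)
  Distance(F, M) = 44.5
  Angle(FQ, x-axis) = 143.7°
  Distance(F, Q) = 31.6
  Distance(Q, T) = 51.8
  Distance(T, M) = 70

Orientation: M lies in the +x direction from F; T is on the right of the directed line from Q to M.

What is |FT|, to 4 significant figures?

36.90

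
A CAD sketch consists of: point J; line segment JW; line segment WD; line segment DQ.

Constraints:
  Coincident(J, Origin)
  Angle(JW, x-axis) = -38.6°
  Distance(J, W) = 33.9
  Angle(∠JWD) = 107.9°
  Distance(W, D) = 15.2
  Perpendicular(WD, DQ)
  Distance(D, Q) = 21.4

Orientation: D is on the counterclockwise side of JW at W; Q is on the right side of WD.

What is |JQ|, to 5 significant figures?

59.461

J is at the origin; JW runs at -38.6° with length 33.9, so W = 33.9·(cos -38.6°, sin -38.6°) = (26.494, -21.150). ∠JWD = 107.9°, so WD runs at -38.6° + (180° − 107.9°) = 33.500° from the x-axis; with |WD| = 15.2, D = W + 15.2·(cos 33.500°, sin 33.500°) = (39.169, -12.760). WD ⟂ DQ; with |DQ| = 21.4 on the right of WD, Q = D + 21.4·(0.55194, -0.83389) = (50.980, -30.605). Then |JQ| = |Q − J| = 59.461.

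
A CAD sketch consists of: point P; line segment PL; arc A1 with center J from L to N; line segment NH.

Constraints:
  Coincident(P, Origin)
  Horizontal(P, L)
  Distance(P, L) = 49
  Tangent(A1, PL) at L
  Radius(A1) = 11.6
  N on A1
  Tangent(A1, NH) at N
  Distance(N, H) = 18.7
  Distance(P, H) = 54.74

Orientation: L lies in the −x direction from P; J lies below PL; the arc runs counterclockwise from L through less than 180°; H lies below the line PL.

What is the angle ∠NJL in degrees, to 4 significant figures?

135.7°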